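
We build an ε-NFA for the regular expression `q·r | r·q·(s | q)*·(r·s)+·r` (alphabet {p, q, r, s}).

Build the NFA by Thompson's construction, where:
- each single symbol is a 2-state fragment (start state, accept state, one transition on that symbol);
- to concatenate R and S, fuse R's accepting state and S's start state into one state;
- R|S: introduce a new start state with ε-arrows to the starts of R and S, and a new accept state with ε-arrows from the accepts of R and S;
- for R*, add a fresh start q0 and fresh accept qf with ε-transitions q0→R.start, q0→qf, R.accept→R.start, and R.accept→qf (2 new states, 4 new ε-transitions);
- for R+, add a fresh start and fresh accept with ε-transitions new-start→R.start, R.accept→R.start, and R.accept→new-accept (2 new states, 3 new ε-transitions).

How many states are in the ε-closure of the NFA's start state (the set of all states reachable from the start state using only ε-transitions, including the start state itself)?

3

Compute the ε-closure size of each fragment's start state recursively; a symbol fragment's start has no outgoing ε-edge, so its closure is just itself (size 1).
  q·r : same as the first factor's closure: |closure| = 1
  s | q : new start ε-reaches every alternative's start; none of them accept ε, so the new accept is not reached: |closure| = 1 + 1 + 1 = 3
  (s | q)* : the star's fresh start ε-reaches both the body's start and the fresh accept: |closure| = 2 + 3 = 5
  r·s : |closure| equals the left operand's closure size = 1 (its accept is not ε-reachable, so the closure stops there)
  (r·s)+ : |closure| = 1 + 1 = 2 (the body doesn't accept ε, so the new accept is not reached)
  r·q·(s | q)*·(r·s)+·r : |closure| equals the left operand's closure size = 1 (its accept is not ε-reachable, so the closure stops there)
  q·r | r·q·(s | q)*·(r·s)+·r : |closure| = 1 + 1 + 1 = 3 (the new accept is not ε-reachable since no branch accepts ε)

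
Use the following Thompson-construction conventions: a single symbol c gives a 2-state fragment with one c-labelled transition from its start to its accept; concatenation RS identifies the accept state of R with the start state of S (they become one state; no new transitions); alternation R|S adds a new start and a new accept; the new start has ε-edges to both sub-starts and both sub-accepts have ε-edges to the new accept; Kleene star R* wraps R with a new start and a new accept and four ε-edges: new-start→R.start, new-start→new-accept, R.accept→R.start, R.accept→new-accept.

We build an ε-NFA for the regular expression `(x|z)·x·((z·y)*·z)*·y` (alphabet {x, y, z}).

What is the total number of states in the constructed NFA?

Per subexpression:
Each of the 7 symbol leaves contributes a 2-state fragment.
  x|z = 6 states
  z·y = 3 states
  (z·y)* = 5 states
  (z·y)*·z = 6 states
  ((z·y)*·z)* = 8 states
  (x|z)·x·((z·y)*·z)*·y = 15 states

15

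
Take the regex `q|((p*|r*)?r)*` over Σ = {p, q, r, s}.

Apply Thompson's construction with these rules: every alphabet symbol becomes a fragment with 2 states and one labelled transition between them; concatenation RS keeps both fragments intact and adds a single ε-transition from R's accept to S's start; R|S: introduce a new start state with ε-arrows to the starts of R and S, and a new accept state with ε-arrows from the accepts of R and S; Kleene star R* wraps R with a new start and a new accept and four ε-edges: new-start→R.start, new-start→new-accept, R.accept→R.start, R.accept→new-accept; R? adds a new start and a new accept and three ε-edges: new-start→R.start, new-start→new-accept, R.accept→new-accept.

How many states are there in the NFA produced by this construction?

20

Recursing over subexpressions:
Each of the 4 symbol leaves contributes a 2-state fragment.
  p* — 4 states
  r* — 4 states
  p*|r* — 10 states
  (p*|r*)? — 12 states
  (p*|r*)?r — 14 states
  ((p*|r*)?r)* — 16 states
  q|((p*|r*)?r)* — 20 states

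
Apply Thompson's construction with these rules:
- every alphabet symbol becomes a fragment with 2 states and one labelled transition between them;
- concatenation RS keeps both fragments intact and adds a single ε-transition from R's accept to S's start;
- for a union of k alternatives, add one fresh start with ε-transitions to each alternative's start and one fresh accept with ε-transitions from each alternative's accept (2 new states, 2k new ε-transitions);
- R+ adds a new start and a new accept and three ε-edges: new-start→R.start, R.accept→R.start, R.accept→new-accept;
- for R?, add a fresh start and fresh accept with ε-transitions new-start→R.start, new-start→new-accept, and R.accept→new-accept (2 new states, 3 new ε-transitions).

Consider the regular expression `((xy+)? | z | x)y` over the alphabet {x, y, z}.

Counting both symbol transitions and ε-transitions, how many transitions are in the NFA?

19

Bottom-up over the parse tree:
Each of the 5 symbol leaves contributes 1 transition (1 symbol, 0 ε).
  y+ → 4 transitions (1 symbol, 3 ε)
  xy+ → 6 transitions (2 symbol, 4 ε)
  (xy+)? → 9 transitions (2 symbol, 7 ε)
  (xy+)? | z | x → 17 transitions (4 symbol, 13 ε)
  ((xy+)? | z | x)y → 19 transitions (5 symbol, 14 ε)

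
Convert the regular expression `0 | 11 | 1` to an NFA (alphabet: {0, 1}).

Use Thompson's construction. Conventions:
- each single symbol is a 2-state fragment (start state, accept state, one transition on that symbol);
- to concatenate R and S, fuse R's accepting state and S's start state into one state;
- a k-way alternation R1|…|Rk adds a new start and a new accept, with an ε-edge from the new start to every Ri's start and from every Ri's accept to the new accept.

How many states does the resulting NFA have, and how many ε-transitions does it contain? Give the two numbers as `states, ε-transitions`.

9, 6

Bottom-up over the parse tree:
Each of the 4 symbol leaves contributes 2 states and 0 ε-transitions.
  11 : 3 states, 0 ε-transitions
  0 | 11 | 1 : 9 states, 6 ε-transitions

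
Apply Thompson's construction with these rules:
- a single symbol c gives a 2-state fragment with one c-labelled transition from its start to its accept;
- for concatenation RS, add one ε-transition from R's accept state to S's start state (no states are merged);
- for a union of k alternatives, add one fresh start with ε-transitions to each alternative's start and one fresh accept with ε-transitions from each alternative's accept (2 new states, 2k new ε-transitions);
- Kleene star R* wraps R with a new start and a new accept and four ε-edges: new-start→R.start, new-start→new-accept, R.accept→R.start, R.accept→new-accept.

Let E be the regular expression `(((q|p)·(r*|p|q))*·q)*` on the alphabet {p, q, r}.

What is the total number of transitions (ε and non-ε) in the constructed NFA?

Building bottom-up:
Each of the 6 symbol leaves contributes 1 transition (1 symbol, 0 ε).
  q|p — 6 transitions (2 symbol, 4 ε)
  r* — 5 transitions (1 symbol, 4 ε)
  r*|p|q — 13 transitions (3 symbol, 10 ε)
  (q|p)·(r*|p|q) — 20 transitions (5 symbol, 15 ε)
  ((q|p)·(r*|p|q))* — 24 transitions (5 symbol, 19 ε)
  ((q|p)·(r*|p|q))*·q — 26 transitions (6 symbol, 20 ε)
  (((q|p)·(r*|p|q))*·q)* — 30 transitions (6 symbol, 24 ε)

30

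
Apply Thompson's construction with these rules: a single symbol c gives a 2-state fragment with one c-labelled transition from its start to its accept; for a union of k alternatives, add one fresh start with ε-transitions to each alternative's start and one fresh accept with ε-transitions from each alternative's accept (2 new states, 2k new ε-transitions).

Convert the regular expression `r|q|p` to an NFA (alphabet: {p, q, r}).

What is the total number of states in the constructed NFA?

Bottom-up over the parse tree:
Each of the 3 symbol leaves contributes a 2-state fragment.
  r|q|p → 8 states

8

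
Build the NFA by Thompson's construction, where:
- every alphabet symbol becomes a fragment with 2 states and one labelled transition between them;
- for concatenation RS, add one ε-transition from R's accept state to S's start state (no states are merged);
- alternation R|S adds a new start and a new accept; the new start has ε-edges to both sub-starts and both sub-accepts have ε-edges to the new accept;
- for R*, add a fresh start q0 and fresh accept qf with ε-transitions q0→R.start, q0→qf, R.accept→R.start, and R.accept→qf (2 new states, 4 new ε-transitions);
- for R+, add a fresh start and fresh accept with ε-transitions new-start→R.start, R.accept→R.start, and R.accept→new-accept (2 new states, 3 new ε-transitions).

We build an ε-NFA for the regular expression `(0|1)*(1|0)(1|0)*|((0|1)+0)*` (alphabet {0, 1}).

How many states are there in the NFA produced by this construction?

Recursing over subexpressions:
Each of the 9 symbol leaves contributes a 2-state fragment.
  0|1 = 6 states
  (0|1)* = 8 states
  1|0 = 6 states
  1|0 = 6 states
  (1|0)* = 8 states
  (0|1)*(1|0)(1|0)* = 22 states
  0|1 = 6 states
  (0|1)+ = 8 states
  (0|1)+0 = 10 states
  ((0|1)+0)* = 12 states
  (0|1)*(1|0)(1|0)*|((0|1)+0)* = 36 states

36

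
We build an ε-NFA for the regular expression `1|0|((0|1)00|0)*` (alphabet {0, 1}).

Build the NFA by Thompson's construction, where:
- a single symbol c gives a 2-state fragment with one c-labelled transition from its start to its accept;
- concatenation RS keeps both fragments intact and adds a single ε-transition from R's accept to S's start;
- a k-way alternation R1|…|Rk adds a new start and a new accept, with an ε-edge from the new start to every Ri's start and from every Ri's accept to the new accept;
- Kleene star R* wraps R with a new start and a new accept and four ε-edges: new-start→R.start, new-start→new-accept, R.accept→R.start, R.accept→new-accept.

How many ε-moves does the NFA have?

20

Recursing over subexpressions:
Each of the 7 symbol leaves contributes 0 ε-transitions.
  0|1 = 4 ε-transitions
  (0|1)00 = 6 ε-transitions
  (0|1)00|0 = 10 ε-transitions
  ((0|1)00|0)* = 14 ε-transitions
  1|0|((0|1)00|0)* = 20 ε-transitions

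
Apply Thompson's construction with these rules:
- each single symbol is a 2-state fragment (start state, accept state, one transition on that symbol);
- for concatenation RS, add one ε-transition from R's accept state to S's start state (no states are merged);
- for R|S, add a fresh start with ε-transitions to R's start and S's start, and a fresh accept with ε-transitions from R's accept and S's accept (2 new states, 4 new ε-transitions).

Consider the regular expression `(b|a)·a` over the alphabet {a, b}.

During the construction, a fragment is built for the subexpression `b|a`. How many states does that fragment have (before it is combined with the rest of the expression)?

6

Fragment for `b|a`:
Each of the 2 symbol leaves contributes a 2-state fragment.
  b|a : 6 states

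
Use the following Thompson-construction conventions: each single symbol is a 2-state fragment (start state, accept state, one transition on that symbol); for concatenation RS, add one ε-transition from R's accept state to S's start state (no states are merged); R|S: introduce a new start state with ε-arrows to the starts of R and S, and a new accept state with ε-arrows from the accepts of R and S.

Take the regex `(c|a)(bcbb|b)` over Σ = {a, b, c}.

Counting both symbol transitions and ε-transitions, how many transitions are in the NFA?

19

Bottom-up over the parse tree:
Each of the 7 symbol leaves contributes 1 transition (1 symbol, 0 ε).
  c|a — 6 transitions (2 symbol, 4 ε)
  bcbb — 7 transitions (4 symbol, 3 ε)
  bcbb|b — 12 transitions (5 symbol, 7 ε)
  (c|a)(bcbb|b) — 19 transitions (7 symbol, 12 ε)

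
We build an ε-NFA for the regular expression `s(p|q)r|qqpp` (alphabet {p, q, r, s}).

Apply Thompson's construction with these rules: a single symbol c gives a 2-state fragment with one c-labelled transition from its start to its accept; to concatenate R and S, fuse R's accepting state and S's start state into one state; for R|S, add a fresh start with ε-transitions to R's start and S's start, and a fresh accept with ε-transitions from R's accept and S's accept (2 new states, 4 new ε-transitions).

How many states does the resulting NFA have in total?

Per subexpression:
Each of the 8 symbol leaves contributes a 2-state fragment.
  p|q — 6 states
  s(p|q)r — 8 states
  qqpp — 5 states
  s(p|q)r|qqpp — 15 states

15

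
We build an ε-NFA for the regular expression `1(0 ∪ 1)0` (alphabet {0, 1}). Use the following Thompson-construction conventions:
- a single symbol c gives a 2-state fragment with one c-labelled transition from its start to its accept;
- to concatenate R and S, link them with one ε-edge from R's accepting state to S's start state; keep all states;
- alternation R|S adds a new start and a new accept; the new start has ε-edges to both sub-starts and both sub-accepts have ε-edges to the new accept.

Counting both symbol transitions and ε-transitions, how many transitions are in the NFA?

By structural recursion:
Each of the 4 symbol leaves contributes 1 transition (1 symbol, 0 ε).
  0 ∪ 1 → 6 transitions (2 symbol, 4 ε)
  1(0 ∪ 1)0 → 10 transitions (4 symbol, 6 ε)

10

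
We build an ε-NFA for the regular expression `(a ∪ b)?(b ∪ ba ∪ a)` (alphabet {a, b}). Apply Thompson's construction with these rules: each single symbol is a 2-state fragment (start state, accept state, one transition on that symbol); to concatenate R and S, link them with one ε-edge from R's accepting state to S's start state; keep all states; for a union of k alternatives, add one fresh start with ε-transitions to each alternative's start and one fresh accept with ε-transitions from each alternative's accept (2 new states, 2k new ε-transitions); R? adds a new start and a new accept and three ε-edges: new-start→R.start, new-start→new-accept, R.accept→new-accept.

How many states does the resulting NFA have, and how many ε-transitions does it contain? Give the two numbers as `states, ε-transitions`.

18, 15

By structural recursion:
Each of the 6 symbol leaves contributes 2 states and 0 ε-transitions.
  a ∪ b = 6 states, 4 ε-transitions
  (a ∪ b)? = 8 states, 7 ε-transitions
  ba = 4 states, 1 ε-transition
  b ∪ ba ∪ a = 10 states, 7 ε-transitions
  (a ∪ b)?(b ∪ ba ∪ a) = 18 states, 15 ε-transitions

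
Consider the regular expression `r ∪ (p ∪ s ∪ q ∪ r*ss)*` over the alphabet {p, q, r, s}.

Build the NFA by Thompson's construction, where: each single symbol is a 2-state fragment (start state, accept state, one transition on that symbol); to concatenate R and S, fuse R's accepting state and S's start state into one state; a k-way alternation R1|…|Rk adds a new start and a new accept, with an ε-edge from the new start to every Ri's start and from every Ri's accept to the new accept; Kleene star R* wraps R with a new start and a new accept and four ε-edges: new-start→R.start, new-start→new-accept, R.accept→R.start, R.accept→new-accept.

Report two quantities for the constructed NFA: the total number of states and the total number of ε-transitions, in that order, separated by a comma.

Per subexpression:
Each of the 7 symbol leaves contributes 2 states and 0 ε-transitions.
  r* : 4 states, 4 ε-transitions
  r*ss : 6 states, 4 ε-transitions
  p ∪ s ∪ q ∪ r*ss : 14 states, 12 ε-transitions
  (p ∪ s ∪ q ∪ r*ss)* : 16 states, 16 ε-transitions
  r ∪ (p ∪ s ∪ q ∪ r*ss)* : 20 states, 20 ε-transitions

20, 20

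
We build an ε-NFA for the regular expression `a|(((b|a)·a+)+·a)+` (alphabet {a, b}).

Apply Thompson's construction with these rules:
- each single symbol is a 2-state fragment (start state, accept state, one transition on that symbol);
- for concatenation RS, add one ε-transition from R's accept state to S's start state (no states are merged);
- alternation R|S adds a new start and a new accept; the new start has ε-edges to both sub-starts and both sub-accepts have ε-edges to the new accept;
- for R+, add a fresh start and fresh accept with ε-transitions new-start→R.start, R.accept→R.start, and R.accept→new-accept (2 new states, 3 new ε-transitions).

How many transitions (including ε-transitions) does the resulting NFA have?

By structural recursion:
Each of the 5 symbol leaves contributes 1 transition (1 symbol, 0 ε).
  b|a = 6 transitions (2 symbol, 4 ε)
  a+ = 4 transitions (1 symbol, 3 ε)
  (b|a)·a+ = 11 transitions (3 symbol, 8 ε)
  ((b|a)·a+)+ = 14 transitions (3 symbol, 11 ε)
  ((b|a)·a+)+·a = 16 transitions (4 symbol, 12 ε)
  (((b|a)·a+)+·a)+ = 19 transitions (4 symbol, 15 ε)
  a|(((b|a)·a+)+·a)+ = 24 transitions (5 symbol, 19 ε)

24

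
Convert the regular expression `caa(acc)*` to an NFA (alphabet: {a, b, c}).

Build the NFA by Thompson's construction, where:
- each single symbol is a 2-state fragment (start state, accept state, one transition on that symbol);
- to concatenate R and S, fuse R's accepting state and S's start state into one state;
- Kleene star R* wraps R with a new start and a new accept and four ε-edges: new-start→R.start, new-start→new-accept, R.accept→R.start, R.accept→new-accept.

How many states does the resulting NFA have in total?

By structural recursion:
Each of the 6 symbol leaves contributes a 2-state fragment.
  acc — 4 states
  (acc)* — 6 states
  caa(acc)* — 9 states

9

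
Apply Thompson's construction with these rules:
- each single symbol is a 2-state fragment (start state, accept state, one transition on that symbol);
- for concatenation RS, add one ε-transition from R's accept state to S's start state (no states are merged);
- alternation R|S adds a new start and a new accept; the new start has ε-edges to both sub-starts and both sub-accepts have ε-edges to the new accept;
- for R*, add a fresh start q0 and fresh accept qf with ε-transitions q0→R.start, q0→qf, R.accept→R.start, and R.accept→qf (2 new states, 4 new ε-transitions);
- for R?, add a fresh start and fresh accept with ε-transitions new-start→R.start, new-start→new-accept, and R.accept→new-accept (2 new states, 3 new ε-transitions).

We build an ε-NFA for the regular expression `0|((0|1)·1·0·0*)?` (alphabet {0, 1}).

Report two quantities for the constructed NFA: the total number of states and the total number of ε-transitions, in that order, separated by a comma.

Per subexpression:
Each of the 6 symbol leaves contributes 2 states and 0 ε-transitions.
  0|1 → 6 states, 4 ε-transitions
  0* → 4 states, 4 ε-transitions
  (0|1)·1·0·0* → 14 states, 11 ε-transitions
  ((0|1)·1·0·0*)? → 16 states, 14 ε-transitions
  0|((0|1)·1·0·0*)? → 20 states, 18 ε-transitions

20, 18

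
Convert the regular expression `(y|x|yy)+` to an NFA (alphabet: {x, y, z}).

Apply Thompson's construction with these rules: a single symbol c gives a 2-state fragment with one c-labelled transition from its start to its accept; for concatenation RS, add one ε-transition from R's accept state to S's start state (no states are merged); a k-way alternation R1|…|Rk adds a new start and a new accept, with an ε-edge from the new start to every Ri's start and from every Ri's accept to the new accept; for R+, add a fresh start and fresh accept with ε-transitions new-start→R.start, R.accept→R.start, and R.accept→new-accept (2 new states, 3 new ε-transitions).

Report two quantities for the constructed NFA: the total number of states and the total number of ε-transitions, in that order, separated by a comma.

Bottom-up over the parse tree:
Each of the 4 symbol leaves contributes 2 states and 0 ε-transitions.
  yy — 4 states, 1 ε-transition
  y|x|yy — 10 states, 7 ε-transitions
  (y|x|yy)+ — 12 states, 10 ε-transitions

12, 10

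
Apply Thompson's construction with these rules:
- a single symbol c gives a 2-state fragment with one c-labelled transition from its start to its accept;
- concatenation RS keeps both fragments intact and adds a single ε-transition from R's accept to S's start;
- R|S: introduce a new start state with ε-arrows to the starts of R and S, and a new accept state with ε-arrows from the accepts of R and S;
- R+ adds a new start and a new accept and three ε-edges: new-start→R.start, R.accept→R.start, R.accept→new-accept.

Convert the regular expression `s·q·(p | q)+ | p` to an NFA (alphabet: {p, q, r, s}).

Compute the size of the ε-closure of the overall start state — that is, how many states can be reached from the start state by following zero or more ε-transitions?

Compute the ε-closure size of each fragment's start state recursively; a symbol fragment's start has no outgoing ε-edge, so its closure is just itself (size 1).
  p | q : |ε-closure| = 1 + 1 + 1 = 3 (the new accept is not ε-reachable since no branch accepts ε)
  (p | q)+ : new start ε-reaches only the body's start; the new accept needs a symbol first: |ε-closure| = 1 + 3 = 4
  s·q·(p | q)+ : same as the first factor's closure: |ε-closure| = 1
  s·q·(p | q)+ | p : |ε-closure| = 1 + 1 + 1 = 3 (the new accept is not ε-reachable since no branch accepts ε)

3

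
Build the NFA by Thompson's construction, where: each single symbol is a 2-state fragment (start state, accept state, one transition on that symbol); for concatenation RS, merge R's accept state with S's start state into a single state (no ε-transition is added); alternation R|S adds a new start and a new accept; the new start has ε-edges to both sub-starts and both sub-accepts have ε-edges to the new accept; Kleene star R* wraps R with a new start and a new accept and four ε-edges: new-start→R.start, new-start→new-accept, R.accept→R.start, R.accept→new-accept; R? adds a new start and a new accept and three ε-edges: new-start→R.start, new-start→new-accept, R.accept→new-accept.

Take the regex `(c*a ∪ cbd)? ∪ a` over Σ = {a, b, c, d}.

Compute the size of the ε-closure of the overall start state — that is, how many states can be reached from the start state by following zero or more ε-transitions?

10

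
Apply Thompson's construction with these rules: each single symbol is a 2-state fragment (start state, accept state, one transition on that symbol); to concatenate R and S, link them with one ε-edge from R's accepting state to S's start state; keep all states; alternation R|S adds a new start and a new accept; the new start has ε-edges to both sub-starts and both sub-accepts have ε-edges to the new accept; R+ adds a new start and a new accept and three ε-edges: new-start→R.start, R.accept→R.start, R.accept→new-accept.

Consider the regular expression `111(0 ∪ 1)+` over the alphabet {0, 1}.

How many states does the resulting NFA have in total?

14

Building bottom-up:
Each of the 5 symbol leaves contributes a 2-state fragment.
  0 ∪ 1 — 6 states
  (0 ∪ 1)+ — 8 states
  111(0 ∪ 1)+ — 14 states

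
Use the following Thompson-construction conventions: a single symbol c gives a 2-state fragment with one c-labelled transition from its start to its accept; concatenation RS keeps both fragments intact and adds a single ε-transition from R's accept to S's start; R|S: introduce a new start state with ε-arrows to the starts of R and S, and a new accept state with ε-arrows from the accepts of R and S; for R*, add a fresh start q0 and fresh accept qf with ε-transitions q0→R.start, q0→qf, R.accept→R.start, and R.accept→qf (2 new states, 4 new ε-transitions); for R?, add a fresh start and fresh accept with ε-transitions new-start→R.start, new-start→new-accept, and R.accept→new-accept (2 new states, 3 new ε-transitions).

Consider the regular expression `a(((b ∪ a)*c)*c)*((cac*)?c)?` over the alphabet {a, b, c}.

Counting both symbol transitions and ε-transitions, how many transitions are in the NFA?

42

Per subexpression:
Each of the 9 symbol leaves contributes 1 transition (1 symbol, 0 ε).
  b ∪ a = 6 transitions (2 symbol, 4 ε)
  (b ∪ a)* = 10 transitions (2 symbol, 8 ε)
  (b ∪ a)*c = 12 transitions (3 symbol, 9 ε)
  ((b ∪ a)*c)* = 16 transitions (3 symbol, 13 ε)
  ((b ∪ a)*c)*c = 18 transitions (4 symbol, 14 ε)
  (((b ∪ a)*c)*c)* = 22 transitions (4 symbol, 18 ε)
  c* = 5 transitions (1 symbol, 4 ε)
  cac* = 9 transitions (3 symbol, 6 ε)
  (cac*)? = 12 transitions (3 symbol, 9 ε)
  (cac*)?c = 14 transitions (4 symbol, 10 ε)
  ((cac*)?c)? = 17 transitions (4 symbol, 13 ε)
  a(((b ∪ a)*c)*c)*((cac*)?c)? = 42 transitions (9 symbol, 33 ε)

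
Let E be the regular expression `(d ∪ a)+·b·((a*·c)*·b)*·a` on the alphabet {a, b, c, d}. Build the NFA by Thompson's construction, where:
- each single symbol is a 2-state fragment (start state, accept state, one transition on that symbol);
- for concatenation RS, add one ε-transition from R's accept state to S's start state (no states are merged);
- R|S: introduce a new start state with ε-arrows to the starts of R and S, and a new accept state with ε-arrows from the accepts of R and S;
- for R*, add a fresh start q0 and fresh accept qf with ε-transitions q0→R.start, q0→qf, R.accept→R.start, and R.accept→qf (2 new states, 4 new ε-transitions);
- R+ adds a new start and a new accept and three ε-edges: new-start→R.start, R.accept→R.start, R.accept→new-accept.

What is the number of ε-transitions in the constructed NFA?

24

Building bottom-up:
Each of the 7 symbol leaves contributes 0 ε-transitions.
  d ∪ a = 4 ε-transitions
  (d ∪ a)+ = 7 ε-transitions
  a* = 4 ε-transitions
  a*·c = 5 ε-transitions
  (a*·c)* = 9 ε-transitions
  (a*·c)*·b = 10 ε-transitions
  ((a*·c)*·b)* = 14 ε-transitions
  (d ∪ a)+·b·((a*·c)*·b)*·a = 24 ε-transitions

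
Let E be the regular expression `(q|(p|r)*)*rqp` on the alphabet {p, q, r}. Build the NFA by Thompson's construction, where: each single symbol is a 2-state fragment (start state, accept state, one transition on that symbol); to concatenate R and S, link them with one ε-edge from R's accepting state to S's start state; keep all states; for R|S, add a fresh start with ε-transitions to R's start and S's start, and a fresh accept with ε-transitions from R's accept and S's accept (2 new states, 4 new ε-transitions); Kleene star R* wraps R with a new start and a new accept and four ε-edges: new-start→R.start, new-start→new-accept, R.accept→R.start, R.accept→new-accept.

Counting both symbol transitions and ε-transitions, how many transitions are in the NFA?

25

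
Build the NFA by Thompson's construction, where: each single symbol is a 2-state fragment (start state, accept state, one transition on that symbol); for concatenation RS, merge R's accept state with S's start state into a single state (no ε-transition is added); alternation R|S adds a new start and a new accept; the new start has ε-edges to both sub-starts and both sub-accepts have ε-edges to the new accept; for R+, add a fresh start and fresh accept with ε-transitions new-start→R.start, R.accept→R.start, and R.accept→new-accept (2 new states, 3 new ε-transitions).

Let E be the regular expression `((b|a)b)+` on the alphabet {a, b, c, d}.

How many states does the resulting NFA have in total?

By structural recursion:
Each of the 3 symbol leaves contributes a 2-state fragment.
  b|a — 6 states
  (b|a)b — 7 states
  ((b|a)b)+ — 9 states

9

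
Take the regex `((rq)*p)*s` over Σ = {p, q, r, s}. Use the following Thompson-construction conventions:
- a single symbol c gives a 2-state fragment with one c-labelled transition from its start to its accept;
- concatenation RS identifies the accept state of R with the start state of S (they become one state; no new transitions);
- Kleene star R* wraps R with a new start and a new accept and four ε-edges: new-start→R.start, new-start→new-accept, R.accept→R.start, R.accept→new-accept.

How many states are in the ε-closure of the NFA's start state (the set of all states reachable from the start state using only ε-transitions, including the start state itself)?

5

Work bottom-up. For each fragment F, track |ε-closure(F.start)| and whether F's accept lies in that closure (i.e. whether F accepts ε). A single-symbol fragment has closure size 1 and does not accept ε.
  rq → same as the first factor's closure: |closure| = 1
  (rq)* → |closure| = 1 (new start) + 1 (body) + 1 (new accept) = 3
  (rq)*p → the left operand accepts ε, so the closure extends into the next operand (the shared merged state is already counted); |closure| = 3 + (1−1) = 3
  ((rq)*p)* → |closure| = 1 (new start) + 3 (body) + 1 (new accept) = 5
  ((rq)*p)*s → |closure| = 5 + (1−1) = 5 (closure spills across the concat boundary because the left factor accepts ε)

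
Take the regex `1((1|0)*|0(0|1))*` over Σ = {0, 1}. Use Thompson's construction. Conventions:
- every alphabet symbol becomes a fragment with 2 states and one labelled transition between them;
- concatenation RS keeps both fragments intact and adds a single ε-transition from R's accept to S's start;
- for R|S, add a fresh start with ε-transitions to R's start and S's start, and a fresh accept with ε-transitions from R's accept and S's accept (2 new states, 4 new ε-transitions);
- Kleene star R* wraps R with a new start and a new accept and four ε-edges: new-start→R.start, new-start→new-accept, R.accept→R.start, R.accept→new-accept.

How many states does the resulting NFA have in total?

Per subexpression:
Each of the 6 symbol leaves contributes a 2-state fragment.
  1|0 = 6 states
  (1|0)* = 8 states
  0|1 = 6 states
  0(0|1) = 8 states
  (1|0)*|0(0|1) = 18 states
  ((1|0)*|0(0|1))* = 20 states
  1((1|0)*|0(0|1))* = 22 states

22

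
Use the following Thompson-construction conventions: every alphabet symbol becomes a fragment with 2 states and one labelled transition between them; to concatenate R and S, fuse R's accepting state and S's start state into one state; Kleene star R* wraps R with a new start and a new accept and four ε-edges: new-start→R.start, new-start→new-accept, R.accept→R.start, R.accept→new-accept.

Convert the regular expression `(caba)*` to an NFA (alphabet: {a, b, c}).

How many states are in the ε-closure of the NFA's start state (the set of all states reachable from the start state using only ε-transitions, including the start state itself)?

Compute the ε-closure size of each fragment's start state recursively; a symbol fragment's start has no outgoing ε-edge, so its closure is just itself (size 1).
  caba — C equals the left operand's closure size = 1 (its accept is not ε-reachable, so the closure stops there)
  (caba)* — the star's fresh start ε-reaches both the body's start and the fresh accept: C = 2 + 1 = 3

3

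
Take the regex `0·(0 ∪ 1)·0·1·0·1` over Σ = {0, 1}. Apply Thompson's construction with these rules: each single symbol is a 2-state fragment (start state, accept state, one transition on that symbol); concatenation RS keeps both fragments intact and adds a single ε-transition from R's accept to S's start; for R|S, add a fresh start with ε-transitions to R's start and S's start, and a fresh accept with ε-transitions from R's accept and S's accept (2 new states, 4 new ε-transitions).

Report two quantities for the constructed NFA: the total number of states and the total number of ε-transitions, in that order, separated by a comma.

Bottom-up over the parse tree:
Each of the 7 symbol leaves contributes 2 states and 0 ε-transitions.
  0 ∪ 1 = 6 states, 4 ε-transitions
  0·(0 ∪ 1)·0·1·0·1 = 16 states, 9 ε-transitions

16, 9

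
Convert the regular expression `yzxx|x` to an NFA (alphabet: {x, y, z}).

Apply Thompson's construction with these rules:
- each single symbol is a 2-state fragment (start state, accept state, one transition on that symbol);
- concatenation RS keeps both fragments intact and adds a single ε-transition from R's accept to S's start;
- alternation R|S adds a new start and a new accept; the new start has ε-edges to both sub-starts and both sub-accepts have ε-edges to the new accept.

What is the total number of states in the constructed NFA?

12

By structural recursion:
Each of the 5 symbol leaves contributes a 2-state fragment.
  yzxx → 8 states
  yzxx|x → 12 states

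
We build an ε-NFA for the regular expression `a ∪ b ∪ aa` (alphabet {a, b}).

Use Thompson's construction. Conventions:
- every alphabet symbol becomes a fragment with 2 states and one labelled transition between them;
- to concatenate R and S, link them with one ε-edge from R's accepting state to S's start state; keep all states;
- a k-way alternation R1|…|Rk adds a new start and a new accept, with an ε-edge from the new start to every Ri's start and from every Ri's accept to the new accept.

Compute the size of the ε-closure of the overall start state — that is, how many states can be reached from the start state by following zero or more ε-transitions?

Compute the ε-closure size of each fragment's start state recursively; a symbol fragment's start has no outgoing ε-edge, so its closure is just itself (size 1).
  aa → same as the first factor's closure: C = 1
  a ∪ b ∪ aa → C = 1 + 1 + 1 + 1 = 4 (the new accept is not ε-reachable since no branch accepts ε)

4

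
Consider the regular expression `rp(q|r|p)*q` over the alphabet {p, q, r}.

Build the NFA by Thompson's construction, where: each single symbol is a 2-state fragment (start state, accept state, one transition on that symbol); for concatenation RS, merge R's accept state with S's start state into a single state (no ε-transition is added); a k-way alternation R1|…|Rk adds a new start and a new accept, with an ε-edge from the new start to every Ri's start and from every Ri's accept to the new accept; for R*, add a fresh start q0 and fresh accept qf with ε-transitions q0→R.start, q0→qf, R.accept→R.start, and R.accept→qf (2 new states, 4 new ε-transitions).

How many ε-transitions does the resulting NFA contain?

10

Building bottom-up:
Each of the 6 symbol leaves contributes 0 ε-transitions.
  q|r|p : 6 ε-transitions
  (q|r|p)* : 10 ε-transitions
  rp(q|r|p)*q : 10 ε-transitions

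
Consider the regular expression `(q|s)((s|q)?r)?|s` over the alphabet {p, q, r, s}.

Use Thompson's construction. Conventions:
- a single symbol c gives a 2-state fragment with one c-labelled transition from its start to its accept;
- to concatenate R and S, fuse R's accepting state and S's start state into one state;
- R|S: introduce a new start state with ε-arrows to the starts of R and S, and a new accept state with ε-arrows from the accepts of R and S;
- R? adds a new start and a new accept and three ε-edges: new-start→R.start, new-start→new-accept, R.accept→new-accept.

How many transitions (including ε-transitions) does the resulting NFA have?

Building bottom-up:
Each of the 6 symbol leaves contributes 1 transition (1 symbol, 0 ε).
  q|s : 6 transitions (2 symbol, 4 ε)
  s|q : 6 transitions (2 symbol, 4 ε)
  (s|q)? : 9 transitions (2 symbol, 7 ε)
  (s|q)?r : 10 transitions (3 symbol, 7 ε)
  ((s|q)?r)? : 13 transitions (3 symbol, 10 ε)
  (q|s)((s|q)?r)? : 19 transitions (5 symbol, 14 ε)
  (q|s)((s|q)?r)?|s : 24 transitions (6 symbol, 18 ε)

24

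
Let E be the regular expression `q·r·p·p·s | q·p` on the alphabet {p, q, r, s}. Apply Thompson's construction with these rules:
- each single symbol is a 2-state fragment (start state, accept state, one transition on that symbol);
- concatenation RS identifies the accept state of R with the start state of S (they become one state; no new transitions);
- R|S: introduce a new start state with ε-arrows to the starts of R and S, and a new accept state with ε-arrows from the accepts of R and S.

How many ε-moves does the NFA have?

Per subexpression:
Each of the 7 symbol leaves contributes 0 ε-transitions.
  q·r·p·p·s = 0 ε-transitions
  q·p = 0 ε-transitions
  q·r·p·p·s | q·p = 4 ε-transitions

4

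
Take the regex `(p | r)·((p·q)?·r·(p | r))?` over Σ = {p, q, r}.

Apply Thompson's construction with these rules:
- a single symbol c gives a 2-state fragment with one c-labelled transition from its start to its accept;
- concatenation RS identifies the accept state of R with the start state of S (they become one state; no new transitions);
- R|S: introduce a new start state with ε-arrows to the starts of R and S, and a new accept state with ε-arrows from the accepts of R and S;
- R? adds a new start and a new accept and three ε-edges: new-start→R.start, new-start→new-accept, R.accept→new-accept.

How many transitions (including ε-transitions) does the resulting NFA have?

Per subexpression:
Each of the 7 symbol leaves contributes 1 transition (1 symbol, 0 ε).
  p | r = 6 transitions (2 symbol, 4 ε)
  p·q = 2 transitions (2 symbol, 0 ε)
  (p·q)? = 5 transitions (2 symbol, 3 ε)
  p | r = 6 transitions (2 symbol, 4 ε)
  (p·q)?·r·(p | r) = 12 transitions (5 symbol, 7 ε)
  ((p·q)?·r·(p | r))? = 15 transitions (5 symbol, 10 ε)
  (p | r)·((p·q)?·r·(p | r))? = 21 transitions (7 symbol, 14 ε)

21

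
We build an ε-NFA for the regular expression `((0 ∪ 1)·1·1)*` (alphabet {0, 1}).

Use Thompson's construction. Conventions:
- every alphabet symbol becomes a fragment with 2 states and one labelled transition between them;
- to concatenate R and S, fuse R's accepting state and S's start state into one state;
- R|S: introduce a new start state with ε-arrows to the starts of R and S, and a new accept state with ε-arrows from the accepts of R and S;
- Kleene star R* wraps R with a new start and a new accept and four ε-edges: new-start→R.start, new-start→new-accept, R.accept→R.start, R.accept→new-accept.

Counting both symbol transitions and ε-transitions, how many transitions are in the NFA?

Bottom-up over the parse tree:
Each of the 4 symbol leaves contributes 1 transition (1 symbol, 0 ε).
  0 ∪ 1 → 6 transitions (2 symbol, 4 ε)
  (0 ∪ 1)·1·1 → 8 transitions (4 symbol, 4 ε)
  ((0 ∪ 1)·1·1)* → 12 transitions (4 symbol, 8 ε)

12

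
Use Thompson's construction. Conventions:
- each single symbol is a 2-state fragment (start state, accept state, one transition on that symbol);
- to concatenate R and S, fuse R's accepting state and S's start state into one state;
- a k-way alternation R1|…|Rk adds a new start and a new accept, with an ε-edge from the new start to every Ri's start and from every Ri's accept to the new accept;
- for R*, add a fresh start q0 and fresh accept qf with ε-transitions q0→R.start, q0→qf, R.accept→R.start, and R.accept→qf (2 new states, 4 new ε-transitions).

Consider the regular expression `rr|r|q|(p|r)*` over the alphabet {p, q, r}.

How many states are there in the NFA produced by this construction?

17

By structural recursion:
Each of the 6 symbol leaves contributes a 2-state fragment.
  rr : 3 states
  p|r : 6 states
  (p|r)* : 8 states
  rr|r|q|(p|r)* : 17 states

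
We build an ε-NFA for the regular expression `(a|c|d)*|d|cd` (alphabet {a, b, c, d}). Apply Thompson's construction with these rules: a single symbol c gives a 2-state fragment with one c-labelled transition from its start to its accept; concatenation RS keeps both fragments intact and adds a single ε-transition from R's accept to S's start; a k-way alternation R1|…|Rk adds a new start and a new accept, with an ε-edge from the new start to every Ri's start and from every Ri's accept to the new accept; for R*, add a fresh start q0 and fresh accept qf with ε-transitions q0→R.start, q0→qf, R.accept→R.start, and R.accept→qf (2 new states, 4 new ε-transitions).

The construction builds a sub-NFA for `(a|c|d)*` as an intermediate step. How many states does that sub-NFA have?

Fragment for `(a|c|d)*`:
Each of the 3 symbol leaves contributes a 2-state fragment.
  a|c|d : 8 states
  (a|c|d)* : 10 states

10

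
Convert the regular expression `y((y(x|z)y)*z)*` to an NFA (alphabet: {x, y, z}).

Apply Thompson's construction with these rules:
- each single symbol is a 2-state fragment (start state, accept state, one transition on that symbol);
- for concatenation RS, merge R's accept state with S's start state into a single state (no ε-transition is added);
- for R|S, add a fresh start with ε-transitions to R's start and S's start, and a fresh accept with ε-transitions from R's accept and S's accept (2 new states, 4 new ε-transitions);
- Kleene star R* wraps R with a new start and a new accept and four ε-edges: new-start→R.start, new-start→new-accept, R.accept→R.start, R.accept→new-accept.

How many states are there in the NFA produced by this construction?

Per subexpression:
Each of the 6 symbol leaves contributes a 2-state fragment.
  x|z = 6 states
  y(x|z)y = 8 states
  (y(x|z)y)* = 10 states
  (y(x|z)y)*z = 11 states
  ((y(x|z)y)*z)* = 13 states
  y((y(x|z)y)*z)* = 14 states

14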